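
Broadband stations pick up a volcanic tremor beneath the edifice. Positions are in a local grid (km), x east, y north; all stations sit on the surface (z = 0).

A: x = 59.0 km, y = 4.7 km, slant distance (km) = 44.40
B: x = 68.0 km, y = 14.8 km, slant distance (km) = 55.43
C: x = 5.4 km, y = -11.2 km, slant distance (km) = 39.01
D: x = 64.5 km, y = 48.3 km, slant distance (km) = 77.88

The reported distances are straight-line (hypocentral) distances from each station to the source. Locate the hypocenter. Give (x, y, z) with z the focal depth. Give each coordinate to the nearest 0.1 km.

(32.0, -16.7, 28.0)

Each station gives a sphere (x−x_i)² + (y−y_i)² + z² = d_i² (stations at z=0).
Subtracting the A sphere from B and C: z² cancels, leaving linear equations in x and y:
18.0 x + 20.2 y = 238.83
-107.2 x − 31.8 y = -2898.91
Solving: x ≈ 31.991, y ≈ -16.684 km (keep extra digits for the depth step; rounded: 32.0, -16.7).
Then from the A sphere: z² = 44.40² − (x − 59.0)² − (y − 4.7)² with x = 31.991, y = -16.684, so z ≈ 28.011 ≈ 28.0 km.
Check against D (with the unrounded solution): distance 77.87 ≈ 77.88 km. ✓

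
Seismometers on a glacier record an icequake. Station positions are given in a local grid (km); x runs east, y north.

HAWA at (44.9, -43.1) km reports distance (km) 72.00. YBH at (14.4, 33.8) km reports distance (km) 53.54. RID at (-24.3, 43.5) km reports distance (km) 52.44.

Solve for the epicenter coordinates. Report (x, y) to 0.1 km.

Circle about each station: (x − 44.9)² + (y + 43.1)² = 72.00²; (x − 14.4)² + (y − 33.8)² = 53.54²; (x + 24.3)² + (y − 43.5)² = 52.44².
Subtracting the HAWA equation from the YBH and RID equations removes the quadratic terms:
-61.0 x + 153.8 y = -206.35
-138.4 x + 173.2 y = 1043.17
Solving the 2×2 system: x ≈ -18.3, y ≈ -8.6 km.
Check against HAWA (with the unrounded x, y): √((x − 44.9)²+(y + 43.1)²) = 72.00 ≈ 72.00 km. ✓

(-18.3, -8.6)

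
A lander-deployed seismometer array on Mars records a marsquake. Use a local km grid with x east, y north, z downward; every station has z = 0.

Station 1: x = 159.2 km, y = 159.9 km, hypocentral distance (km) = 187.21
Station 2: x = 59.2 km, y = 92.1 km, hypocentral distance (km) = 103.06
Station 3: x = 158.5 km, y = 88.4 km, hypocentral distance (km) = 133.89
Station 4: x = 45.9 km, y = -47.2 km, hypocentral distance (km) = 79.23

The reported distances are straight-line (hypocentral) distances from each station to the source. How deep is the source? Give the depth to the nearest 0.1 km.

Each station gives a sphere (x−x_i)² + (y−y_i)² + z² = d_i² (stations at z=0).
Subtracting the Station 1 sphere from Station 2 and Station 3: z² cancels, leaving linear equations in x and y:
-200.0 x − 135.6 y = -14499.38
-1.4 x − 143.0 y = -854.79
Solving: x ≈ 68.901, y ≈ 5.303 km (keep extra digits for the depth step; rounded: 68.9, 5.3).
Then from the Station 1 sphere: z² = 187.21² − (x − 159.2)² − (y − 159.9)² with x = 68.901, y = 5.303, so z ≈ 54.712 ≈ 54.7 km.
Check against Station 4 (with the unrounded solution): distance 79.24 ≈ 79.23 km. ✓

depth ≈ 54.7 km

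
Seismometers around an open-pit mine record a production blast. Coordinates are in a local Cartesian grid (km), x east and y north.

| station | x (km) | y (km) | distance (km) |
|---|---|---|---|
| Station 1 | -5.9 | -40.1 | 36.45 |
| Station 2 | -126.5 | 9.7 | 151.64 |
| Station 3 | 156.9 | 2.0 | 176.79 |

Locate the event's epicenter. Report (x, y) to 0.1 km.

Circle about each station: (x + 5.9)² + (y + 40.1)² = 36.45²; (x + 126.5)² + (y − 9.7)² = 151.64²; (x − 156.9)² + (y − 2.0)² = 176.79².
Subtracting the Station 1 equation from the Station 2 and Station 3 equations removes the quadratic terms:
-241.2 x + 99.6 y = -7212.57
325.6 x + 84.2 y = -6947.31
Solving the 2×2 system: x ≈ -1.6, y ≈ -76.3 km.

(-1.6, -76.3)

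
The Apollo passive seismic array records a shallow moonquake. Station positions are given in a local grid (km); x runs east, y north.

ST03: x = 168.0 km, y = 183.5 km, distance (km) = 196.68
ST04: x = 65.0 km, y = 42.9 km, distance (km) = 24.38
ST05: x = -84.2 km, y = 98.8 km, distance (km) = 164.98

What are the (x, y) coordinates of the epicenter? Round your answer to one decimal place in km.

Circle about each station: (x − 168.0)² + (y − 183.5)² = 196.68²; (x − 65.0)² + (y − 42.9)² = 24.38²; (x + 84.2)² + (y − 98.8)² = 164.98².
Subtracting the ST03 equation from the ST04 and ST05 equations removes the quadratic terms:
-206.0 x − 281.2 y = -17742.20
-504.4 x − 169.4 y = -33580.55
Solving the 2×2 system: x ≈ 60.2, y ≈ 19.0 km.
Check against ST03 (with the unrounded x, y): √((x − 168.0)²+(y − 183.5)²) = 196.68 ≈ 196.68 km. ✓

60.2 km east, 19.0 km north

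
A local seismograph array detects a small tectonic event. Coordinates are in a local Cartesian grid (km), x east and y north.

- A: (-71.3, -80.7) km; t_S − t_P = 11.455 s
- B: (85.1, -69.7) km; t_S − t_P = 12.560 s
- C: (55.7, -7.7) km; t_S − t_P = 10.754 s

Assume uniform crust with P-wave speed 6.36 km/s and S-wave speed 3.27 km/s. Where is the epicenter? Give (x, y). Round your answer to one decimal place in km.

Distance from S−P lag: d = Δt · v_P v_S / (v_P − v_S) = Δt · (6.36·3.27)/(6.36−3.27) ≈ 6.7305·Δt.
So d_A = 77.10, d_B = 84.53, d_C = 72.38 km.
Circle about each station: (x + 71.3)² + (y + 80.7)² = 77.10²; (x − 85.1)² + (y + 69.7)² = 84.53²; (x − 55.7)² + (y + 7.7)² = 72.38².
Subtracting pairs of circle equations eliminates x²+y² and gives linear equations (the radical axes):
312.8 x + 22.0 y = -696.99
254.0 x + 146.0 y = -7728.85
Solving the 2×2 system: x ≈ 1.7, y ≈ -55.9 km.

1.7 km east, -55.9 km north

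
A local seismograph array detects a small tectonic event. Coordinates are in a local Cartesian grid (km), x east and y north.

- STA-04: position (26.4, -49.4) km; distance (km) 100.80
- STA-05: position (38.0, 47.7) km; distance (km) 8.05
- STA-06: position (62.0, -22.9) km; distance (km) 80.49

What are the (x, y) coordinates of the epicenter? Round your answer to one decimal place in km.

(30.8, 51.3)

Circle about each station: (x − 26.4)² + (y + 49.4)² = 100.80²; (x − 38.0)² + (y − 47.7)² = 8.05²; (x − 62.0)² + (y + 22.9)² = 80.49².
Subtracting the STA-04 equation from the STA-05 and STA-06 equations removes the quadratic terms:
23.2 x + 194.2 y = 10677.81
71.2 x + 53.0 y = 4913.09
Solving the 2×2 system: x ≈ 30.8, y ≈ 51.3 km.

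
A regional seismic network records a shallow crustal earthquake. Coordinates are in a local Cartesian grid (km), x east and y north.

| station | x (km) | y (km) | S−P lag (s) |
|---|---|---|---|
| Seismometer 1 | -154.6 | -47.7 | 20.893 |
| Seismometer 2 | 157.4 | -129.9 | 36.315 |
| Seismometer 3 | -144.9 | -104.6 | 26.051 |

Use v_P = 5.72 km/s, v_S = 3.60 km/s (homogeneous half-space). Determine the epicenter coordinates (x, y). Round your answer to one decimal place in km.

Distance from S−P lag: d = Δt · v_P v_S / (v_P − v_S) = Δt · (5.72·3.60)/(5.72−3.60) ≈ 9.7132·Δt.
So d_Seismometer 1 = 202.94, d_Seismometer 2 = 352.74, d_Seismometer 3 = 253.04 km.
Circle about each station: (x + 154.6)² + (y + 47.7)² = 202.94²; (x − 157.4)² + (y + 129.9)² = 352.74²; (x + 144.9)² + (y + 104.6)² = 253.04².
Subtracting pairs of circle equations eliminates x²+y² and gives linear equations (the radical axes):
624.0 x − 164.4 y = -67768.54
19.4 x − 113.8 y = -17083.88
Solving the 2×2 system: x ≈ -72.3, y ≈ 137.8 km.

-72.3 km east, 137.8 km north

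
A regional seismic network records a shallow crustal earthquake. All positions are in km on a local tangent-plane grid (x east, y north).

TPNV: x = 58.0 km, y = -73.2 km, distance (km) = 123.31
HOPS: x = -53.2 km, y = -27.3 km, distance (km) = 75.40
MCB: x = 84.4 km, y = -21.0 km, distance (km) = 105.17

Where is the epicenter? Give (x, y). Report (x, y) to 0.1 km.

-6.5 km east, 31.9 km north

Circle about each station: (x − 58.0)² + (y + 73.2)² = 123.31²; (x + 53.2)² + (y + 27.3)² = 75.40²; (x − 84.4)² + (y + 21.0)² = 105.17².
Subtracting pairs of circle equations eliminates x²+y² and gives linear equations (the radical axes):
-222.4 x + 91.8 y = 4373.49
52.8 x + 104.4 y = 2986.75
Solving the 2×2 system: x ≈ -6.5, y ≈ 31.9 km.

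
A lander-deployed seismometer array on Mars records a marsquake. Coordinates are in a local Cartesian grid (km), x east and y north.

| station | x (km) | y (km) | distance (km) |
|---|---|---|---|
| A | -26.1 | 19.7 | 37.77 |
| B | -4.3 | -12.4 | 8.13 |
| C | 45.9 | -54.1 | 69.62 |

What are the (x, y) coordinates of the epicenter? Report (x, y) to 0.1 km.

(-11.9, -15.3)

Circle about each station: (x + 26.1)² + (y − 19.7)² = 37.77²; (x + 4.3)² + (y + 12.4)² = 8.13²; (x − 45.9)² + (y + 54.1)² = 69.62².
Subtracting the A equation from the B and C equations removes the quadratic terms:
43.6 x − 64.2 y = 463.43
144.0 x − 147.6 y = 543.95
Solving the 2×2 system: x ≈ -11.9, y ≈ -15.3 km.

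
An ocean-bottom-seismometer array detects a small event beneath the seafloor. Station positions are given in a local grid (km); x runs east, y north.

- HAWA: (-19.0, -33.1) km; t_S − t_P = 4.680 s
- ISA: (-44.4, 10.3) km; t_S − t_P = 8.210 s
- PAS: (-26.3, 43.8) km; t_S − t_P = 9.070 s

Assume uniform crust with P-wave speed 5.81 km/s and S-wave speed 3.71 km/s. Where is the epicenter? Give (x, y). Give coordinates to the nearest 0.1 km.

Distance from S−P lag: d = Δt · v_P v_S / (v_P − v_S) = Δt · (5.81·3.71)/(5.81−3.71) ≈ 10.2643·Δt.
So d_HAWA = 48.04, d_ISA = 84.27, d_PAS = 93.10 km.
Circle about each station: (x + 19.0)² + (y + 33.1)² = 48.04²; (x + 44.4)² + (y − 10.3)² = 84.27²; (x + 26.3)² + (y − 43.8)² = 93.10².
Subtracting pairs of circle equations eliminates x²+y² and gives linear equations (the radical axes):
-50.8 x + 86.8 y = -4172.75
-14.6 x + 153.8 y = -5206.25
Solving the 2×2 system: x ≈ 29.0, y ≈ -31.1 km.

29.0 km east, -31.1 km north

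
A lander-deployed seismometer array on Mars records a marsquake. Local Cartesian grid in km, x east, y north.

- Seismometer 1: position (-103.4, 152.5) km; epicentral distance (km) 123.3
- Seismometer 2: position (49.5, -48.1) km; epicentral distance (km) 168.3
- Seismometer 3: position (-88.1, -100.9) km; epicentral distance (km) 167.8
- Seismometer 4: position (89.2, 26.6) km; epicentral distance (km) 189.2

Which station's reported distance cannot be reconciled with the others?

Solve using three stations at a time. Using Seismometer 1, Seismometer 2, Seismometer 4 (subtract circle equations pairwise → linear system) gives (x, y) ≈ (-100.0, 29.2).
Distances from that point to each station vs reported:
  Seismometer 1: calculated 123.3 vs reported 123.3 → residual 0.0 km
  Seismometer 2: calculated 168.3 vs reported 168.3 → residual 0.0 km
  Seismometer 3: calculated 130.7 vs reported 167.8 → residual 37.1 km
  Seismometer 4: calculated 189.2 vs reported 189.2 → residual 0.0 km
Seismometer 1, Seismometer 2, Seismometer 4 are mutually consistent (residuals ≈ 0); Seismometer 3 is off by 37.1 km.

Seismometer 3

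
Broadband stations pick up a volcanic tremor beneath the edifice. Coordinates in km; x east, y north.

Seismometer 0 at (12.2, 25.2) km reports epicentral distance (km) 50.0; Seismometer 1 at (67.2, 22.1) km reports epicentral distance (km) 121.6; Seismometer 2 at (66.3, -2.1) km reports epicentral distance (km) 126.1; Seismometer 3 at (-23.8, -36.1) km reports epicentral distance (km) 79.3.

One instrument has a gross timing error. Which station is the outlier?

Solve using three stations at a time. Using Seismometer 1, Seismometer 2, Seismometer 3 (subtract circle equations pairwise → linear system) gives (x, y) ≈ (-53.5, 37.5).
Distances from that point to each station vs reported:
  Seismometer 0: calculated 66.8 vs reported 50.0 → residual 16.8 km
  Seismometer 1: calculated 121.6 vs reported 121.6 → residual 0.0 km
  Seismometer 2: calculated 126.1 vs reported 126.1 → residual 0.0 km
  Seismometer 3: calculated 79.3 vs reported 79.3 → residual 0.0 km
Seismometer 1, Seismometer 2, Seismometer 3 are mutually consistent (residuals ≈ 0); Seismometer 0 is off by 16.8 km.

Seismometer 0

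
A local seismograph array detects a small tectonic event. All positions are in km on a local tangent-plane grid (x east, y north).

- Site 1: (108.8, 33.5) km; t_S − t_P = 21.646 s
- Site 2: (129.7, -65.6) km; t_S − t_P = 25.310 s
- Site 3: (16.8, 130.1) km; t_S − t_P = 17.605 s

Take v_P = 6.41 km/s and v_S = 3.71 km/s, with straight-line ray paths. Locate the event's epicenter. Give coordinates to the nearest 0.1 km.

Distance from S−P lag: d = Δt · v_P v_S / (v_P − v_S) = Δt · (6.41·3.71)/(6.41−3.71) ≈ 8.8078·Δt.
So d_Site 1 = 190.65, d_Site 2 = 222.93, d_Site 3 = 155.06 km.
Circle about each station: (x − 108.8)² + (y − 33.5)² = 190.65²; (x − 129.7)² + (y + 65.6)² = 222.93²; (x − 16.8)² + (y − 130.1)² = 155.06².
Subtracting the Site 1 equation from the Site 2 and Site 3 equations removes the quadratic terms:
41.8 x − 198.2 y = -5184.60
-184.0 x + 193.2 y = 16552.38
Solving the 2×2 system: x ≈ -80.3, y ≈ 9.2 km.

x ≈ -80.3 km, y ≈ 9.2 km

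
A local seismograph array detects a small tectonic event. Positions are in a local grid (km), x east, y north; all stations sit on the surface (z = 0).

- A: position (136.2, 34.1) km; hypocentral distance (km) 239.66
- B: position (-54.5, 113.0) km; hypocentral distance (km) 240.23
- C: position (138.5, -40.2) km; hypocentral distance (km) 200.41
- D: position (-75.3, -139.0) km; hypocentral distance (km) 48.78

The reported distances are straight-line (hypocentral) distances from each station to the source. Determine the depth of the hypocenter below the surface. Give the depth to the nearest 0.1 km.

Each station gives a sphere (x−x_i)² + (y−y_i)² + z² = d_i² (stations at z=0).
Subtracting the A sphere from B and C: z² cancels, leaving linear equations in x and y:
-381.4 x + 157.8 y = -4247.54
4.6 x − 148.6 y = 18357.79
Solving: x ≈ -40.495, y ≈ -124.792 km (keep extra digits for the depth step; rounded: -40.5, -124.8).
Then from the A sphere: z² = 239.66² − (x − 136.2)² − (y − 34.1)² with x = -40.495, y = -124.792, so z ≈ 31.131 ≈ 31.1 km.

depth ≈ 31.1 km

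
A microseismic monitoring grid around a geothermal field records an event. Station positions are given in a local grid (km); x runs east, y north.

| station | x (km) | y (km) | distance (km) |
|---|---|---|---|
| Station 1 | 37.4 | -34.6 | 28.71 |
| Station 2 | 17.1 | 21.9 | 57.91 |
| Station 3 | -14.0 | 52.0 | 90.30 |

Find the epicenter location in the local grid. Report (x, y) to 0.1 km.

8.7 km east, -35.4 km north

Circle about each station: (x − 37.4)² + (y + 34.6)² = 28.71²; (x − 17.1)² + (y − 21.9)² = 57.91²; (x + 14.0)² + (y − 52.0)² = 90.30².
Subtracting the Station 1 equation from the Station 2 and Station 3 equations removes the quadratic terms:
-40.6 x + 113.0 y = -4353.20
-102.8 x + 173.2 y = -7025.75
Solving the 2×2 system: x ≈ 8.7, y ≈ -35.4 km.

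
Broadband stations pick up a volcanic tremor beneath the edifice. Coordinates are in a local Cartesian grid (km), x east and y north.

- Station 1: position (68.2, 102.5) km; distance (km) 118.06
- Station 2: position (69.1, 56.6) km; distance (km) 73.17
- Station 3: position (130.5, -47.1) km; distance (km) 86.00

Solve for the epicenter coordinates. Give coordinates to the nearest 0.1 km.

51.0 km east, -14.3 km north

Circle about each station: (x − 68.2)² + (y − 102.5)² = 118.06²; (x − 69.1)² + (y − 56.6)² = 73.17²; (x − 130.5)² + (y + 47.1)² = 86.00².
Subtracting pairs of circle equations eliminates x²+y² and gives linear equations (the radical axes):
1.8 x − 91.8 y = 1405.19
124.6 x − 299.2 y = 10633.33
Solving the 2×2 system: x ≈ 51.0, y ≈ -14.3 km.
Check against Station 1 (with the unrounded x, y): √((x − 68.2)²+(y − 102.5)²) = 118.07 ≈ 118.06 km. ✓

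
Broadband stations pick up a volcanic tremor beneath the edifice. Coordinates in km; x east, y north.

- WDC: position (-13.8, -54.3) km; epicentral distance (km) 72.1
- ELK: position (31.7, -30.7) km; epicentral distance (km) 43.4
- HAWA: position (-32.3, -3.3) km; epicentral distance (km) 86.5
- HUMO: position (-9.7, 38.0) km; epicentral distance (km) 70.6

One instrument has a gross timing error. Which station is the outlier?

WDC

Solve using three stations at a time. Using ELK, HAWA, HUMO (subtract circle equations pairwise → linear system) gives (x, y) ≈ (53.6, 6.8).
Distances from that point to each station vs reported:
  WDC: calculated 91.0 vs reported 72.1 → residual 18.9 km
  ELK: calculated 43.4 vs reported 43.4 → residual 0.0 km
  HAWA: calculated 86.5 vs reported 86.5 → residual 0.0 km
  HUMO: calculated 70.6 vs reported 70.6 → residual 0.0 km
ELK, HAWA, HUMO are mutually consistent (residuals ≈ 0); WDC is off by 18.9 km.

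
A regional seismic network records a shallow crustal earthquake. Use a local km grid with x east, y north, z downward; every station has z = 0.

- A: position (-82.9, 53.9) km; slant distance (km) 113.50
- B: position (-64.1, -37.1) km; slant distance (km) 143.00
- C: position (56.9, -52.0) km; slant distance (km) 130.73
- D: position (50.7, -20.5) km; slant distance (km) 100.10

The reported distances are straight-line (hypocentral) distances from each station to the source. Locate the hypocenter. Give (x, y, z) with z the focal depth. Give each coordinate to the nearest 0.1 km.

Each station gives a sphere (x−x_i)² + (y−y_i)² + z² = d_i² (stations at z=0).
Subtracting the A sphere from B and C: z² cancels, leaving linear equations in x and y:
37.6 x − 182.0 y = -11859.15
279.6 x − 211.8 y = -8044.09
Solving: x ≈ 24.410, y ≈ 70.203 km (keep extra digits for the depth step; rounded: 24.4, 70.2).
Then from the A sphere: z² = 113.50² − (x + 82.9)² − (y − 53.9)² with x = 24.410, y = 70.203, so z ≈ 33.182 ≈ 33.2 km.

(24.4, 70.2, 33.2)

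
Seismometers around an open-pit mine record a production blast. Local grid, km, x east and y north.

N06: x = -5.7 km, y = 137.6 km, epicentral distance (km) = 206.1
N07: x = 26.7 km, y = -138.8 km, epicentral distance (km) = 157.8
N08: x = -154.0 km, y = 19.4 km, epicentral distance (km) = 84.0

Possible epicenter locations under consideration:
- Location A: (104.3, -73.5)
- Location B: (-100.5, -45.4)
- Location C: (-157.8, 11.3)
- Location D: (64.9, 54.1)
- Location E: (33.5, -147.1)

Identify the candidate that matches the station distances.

Location B

For each candidate, compare |candidate − station| to the reported distance:
Location A: residuals N06 31.9, N07 56.4, N08 190.5 → max 190.5 km
Location B: residuals N06 0.0, N07 0.0, N08 0.0 → max 0.0 km
Location C: residuals N06 8.4, N07 80.0, N08 75.1 → max 80.0 km
Location D: residuals N06 96.8, N07 38.8, N08 137.6 → max 137.6 km
Location E: residuals N06 81.3, N07 147.1, N08 166.8 → max 166.8 km
Only Location B has all residuals ≈ 0.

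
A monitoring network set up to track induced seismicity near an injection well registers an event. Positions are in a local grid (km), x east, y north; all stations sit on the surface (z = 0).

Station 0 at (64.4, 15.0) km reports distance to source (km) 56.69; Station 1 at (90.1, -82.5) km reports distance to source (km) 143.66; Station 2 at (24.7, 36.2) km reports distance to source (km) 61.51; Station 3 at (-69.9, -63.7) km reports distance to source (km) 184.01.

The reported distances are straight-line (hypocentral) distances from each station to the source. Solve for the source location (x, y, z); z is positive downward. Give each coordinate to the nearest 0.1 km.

Each station gives a sphere (x−x_i)² + (y−y_i)² + z² = d_i² (stations at z=0).
Subtracting the Station 0 sphere from Station 1 and Station 2: z² cancels, leaving linear equations in x and y:
51.4 x − 195.0 y = -6872.54
-79.4 x + 42.4 y = -3021.55
Solving: x ≈ 66.192, y ≈ 52.691 km (keep extra digits for the depth step; rounded: 66.2, 52.7).
Then from the Station 0 sphere: z² = 56.69² − (x − 64.4)² − (y − 15.0)² with x = 66.192, y = 52.691, so z ≈ 42.308 ≈ 42.3 km.

x ≈ 66.2 km, y ≈ 52.7 km, depth ≈ 42.3 km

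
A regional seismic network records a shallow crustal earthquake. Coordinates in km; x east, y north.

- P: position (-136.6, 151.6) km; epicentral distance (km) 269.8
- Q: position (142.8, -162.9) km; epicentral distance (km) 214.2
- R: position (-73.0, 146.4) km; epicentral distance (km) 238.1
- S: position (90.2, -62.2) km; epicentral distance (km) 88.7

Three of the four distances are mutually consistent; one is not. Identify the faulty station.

Solve using three stations at a time. Using P, R, S (subtract circle equations pairwise → linear system) gives (x, y) ≈ (3.1, -79.2).
Distances from that point to each station vs reported:
  P: calculated 269.8 vs reported 269.8 → residual 0.0 km
  Q: calculated 162.8 vs reported 214.2 → residual 51.4 km
  R: calculated 238.1 vs reported 238.1 → residual 0.0 km
  S: calculated 88.7 vs reported 88.7 → residual 0.0 km
P, R, S are mutually consistent (residuals ≈ 0); Q is off by 51.4 km.

Q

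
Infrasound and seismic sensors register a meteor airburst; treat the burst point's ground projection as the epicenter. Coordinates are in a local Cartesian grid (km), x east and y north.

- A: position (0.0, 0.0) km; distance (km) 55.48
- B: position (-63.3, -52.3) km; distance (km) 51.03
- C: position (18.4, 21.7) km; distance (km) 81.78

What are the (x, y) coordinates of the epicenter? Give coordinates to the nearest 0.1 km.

Circle about each station: x² + y² = 55.48²; (x + 63.3)² + (y + 52.3)² = 51.03²; (x − 18.4)² + (y − 21.7)² = 81.78².
Subtracting the A equation from the B and C equations removes the quadratic terms:
-126.6 x − 104.6 y = 7216.15
36.8 x + 43.4 y = -2800.49
Solving the 2×2 system: x ≈ -12.3, y ≈ -54.1 km.

(-12.3, -54.1)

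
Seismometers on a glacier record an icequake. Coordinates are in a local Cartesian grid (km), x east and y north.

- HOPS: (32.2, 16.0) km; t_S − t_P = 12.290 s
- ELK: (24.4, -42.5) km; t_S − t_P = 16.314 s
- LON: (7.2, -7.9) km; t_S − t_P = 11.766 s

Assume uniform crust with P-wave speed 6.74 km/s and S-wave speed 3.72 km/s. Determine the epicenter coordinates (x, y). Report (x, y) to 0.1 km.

Distance from S−P lag: d = Δt · v_P v_S / (v_P − v_S) = Δt · (6.74·3.72)/(6.74−3.72) ≈ 8.3023·Δt.
So d_HOPS = 102.03, d_ELK = 135.44, d_LON = 97.68 km.
Circle about each station: (x − 32.2)² + (y − 16.0)² = 102.03²; (x − 24.4)² + (y + 42.5)² = 135.44²; (x − 7.2)² + (y + 7.9)² = 97.68².
Subtracting pairs of circle equations eliminates x²+y² and gives linear equations (the radical axes):
-15.6 x − 117.0 y = -6825.10
-50.0 x − 47.8 y = -309.85
Solving the 2×2 system: x ≈ -56.8, y ≈ 65.9 km.
Check against HOPS (with the unrounded x, y): √((x − 32.2)²+(y − 16.0)²) = 102.05 ≈ 102.03 km. ✓

-56.8 km east, 65.9 km north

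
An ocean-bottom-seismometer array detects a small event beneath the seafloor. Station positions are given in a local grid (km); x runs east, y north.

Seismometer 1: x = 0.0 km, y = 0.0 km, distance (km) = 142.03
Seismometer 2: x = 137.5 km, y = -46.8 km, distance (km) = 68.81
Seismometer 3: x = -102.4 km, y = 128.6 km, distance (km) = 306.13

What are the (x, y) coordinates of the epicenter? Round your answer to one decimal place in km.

Circle about each station: x² + y² = 142.03²; (x − 137.5)² + (y + 46.8)² = 68.81²; (x + 102.4)² + (y − 128.6)² = 306.13².
Subtracting the Seismometer 1 equation from the Seismometer 2 and Seismometer 3 equations removes the quadratic terms:
275.0 x − 93.6 y = 36534.19
-204.8 x + 257.2 y = -46519.34
Solving the 2×2 system: x ≈ 97.8, y ≈ -103.0 km.

97.8 km east, -103.0 km north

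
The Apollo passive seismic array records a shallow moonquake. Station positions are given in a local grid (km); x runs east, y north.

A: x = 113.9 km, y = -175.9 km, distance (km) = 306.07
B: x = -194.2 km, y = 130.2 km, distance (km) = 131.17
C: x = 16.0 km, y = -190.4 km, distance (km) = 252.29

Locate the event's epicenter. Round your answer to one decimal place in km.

(-118.9, 22.8)

Circle about each station: (x − 113.9)² + (y + 175.9)² = 306.07²; (x + 194.2)² + (y − 130.2)² = 131.17²; (x − 16.0)² + (y + 190.4)² = 252.29².
Subtracting the A equation from the B and C equations removes the quadratic terms:
-616.2 x + 612.2 y = 87224.94
-195.8 x − 29.0 y = 22622.74
Solving the 2×2 system: x ≈ -118.9, y ≈ 22.8 km.
Check against A (with the unrounded x, y): √((x − 113.9)²+(y + 175.9)²) = 306.07 ≈ 306.07 km. ✓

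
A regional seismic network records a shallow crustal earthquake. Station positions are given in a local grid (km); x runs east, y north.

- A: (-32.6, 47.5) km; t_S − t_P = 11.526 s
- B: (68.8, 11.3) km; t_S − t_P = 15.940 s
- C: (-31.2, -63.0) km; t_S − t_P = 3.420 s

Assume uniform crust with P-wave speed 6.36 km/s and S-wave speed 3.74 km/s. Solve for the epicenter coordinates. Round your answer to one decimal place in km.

Distance from S−P lag: d = Δt · v_P v_S / (v_P − v_S) = Δt · (6.36·3.74)/(6.36−3.74) ≈ 9.0788·Δt.
So d_A = 104.64, d_B = 144.72, d_C = 31.05 km.
Circle about each station: (x + 32.6)² + (y − 47.5)² = 104.64²; (x − 68.8)² + (y − 11.3)² = 144.72²; (x + 31.2)² + (y + 63.0)² = 31.05².
Subtracting the A equation from the B and C equations removes the quadratic terms:
202.8 x − 72.4 y = -8452.23
2.8 x − 221.0 y = 11608.86
Solving the 2×2 system: x ≈ -60.7, y ≈ -53.3 km.

-60.7 km east, -53.3 km north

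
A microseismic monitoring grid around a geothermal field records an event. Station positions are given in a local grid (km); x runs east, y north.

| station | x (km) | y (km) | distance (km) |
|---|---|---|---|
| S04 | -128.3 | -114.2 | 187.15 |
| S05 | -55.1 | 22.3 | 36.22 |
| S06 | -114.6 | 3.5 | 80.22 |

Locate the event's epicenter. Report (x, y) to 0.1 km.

Circle about each station: (x + 128.3)² + (y + 114.2)² = 187.15²; (x + 55.1)² + (y − 22.3)² = 36.22²; (x + 114.6)² + (y − 3.5)² = 80.22².
Subtracting the S04 equation from the S05 and S06 equations removes the quadratic terms:
146.4 x + 273.0 y = 7744.00
27.4 x + 235.4 y = 12232.75
Solving the 2×2 system: x ≈ -56.2, y ≈ 58.5 km.
Check against S04 (with the unrounded x, y): √((x + 128.3)²+(y + 114.2)²) = 187.15 ≈ 187.15 km. ✓

(-56.2, 58.5)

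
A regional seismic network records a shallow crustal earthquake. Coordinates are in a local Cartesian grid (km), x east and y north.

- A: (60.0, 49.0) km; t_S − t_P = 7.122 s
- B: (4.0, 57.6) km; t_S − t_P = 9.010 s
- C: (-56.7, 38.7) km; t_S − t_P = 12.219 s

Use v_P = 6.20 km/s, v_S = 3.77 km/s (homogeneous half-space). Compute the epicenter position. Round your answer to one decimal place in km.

x ≈ 46.2 km, y ≈ -18.1 km

Distance from S−P lag: d = Δt · v_P v_S / (v_P − v_S) = Δt · (6.20·3.77)/(6.20−3.77) ≈ 9.6189·Δt.
So d_A = 68.51, d_B = 86.67, d_C = 117.53 km.
Circle about each station: (x − 60.0)² + (y − 49.0)² = 68.51²; (x − 4.0)² + (y − 57.6)² = 86.67²; (x + 56.7)² + (y − 38.7)² = 117.53².
Subtracting pairs of circle equations eliminates x²+y² and gives linear equations (the radical axes):
-112.0 x + 17.2 y = -5485.31
-233.4 x − 20.6 y = -10408.10
Solving the 2×2 system: x ≈ 46.2, y ≈ -18.1 km.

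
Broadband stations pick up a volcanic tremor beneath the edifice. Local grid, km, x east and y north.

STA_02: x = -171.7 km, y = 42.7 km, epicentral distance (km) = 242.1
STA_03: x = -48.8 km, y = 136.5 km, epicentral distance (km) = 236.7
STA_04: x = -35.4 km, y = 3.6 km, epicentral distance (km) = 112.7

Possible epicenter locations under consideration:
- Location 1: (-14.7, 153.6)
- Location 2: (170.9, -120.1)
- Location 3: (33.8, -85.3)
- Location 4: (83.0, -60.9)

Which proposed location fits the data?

Location 3

For each candidate, compare |candidate − station| to the reported distance:
Location 1: residuals STA_02 49.9, STA_03 198.6, STA_04 38.7 → max 198.6 km
Location 2: residuals STA_02 137.2, STA_03 101.1, STA_04 127.8 → max 137.2 km
Location 3: residuals STA_02 0.0, STA_03 0.0, STA_04 0.0 → max 0.0 km
Location 4: residuals STA_02 32.9, STA_03 0.7, STA_04 22.1 → max 32.9 km
Only Location 3 has all residuals ≈ 0.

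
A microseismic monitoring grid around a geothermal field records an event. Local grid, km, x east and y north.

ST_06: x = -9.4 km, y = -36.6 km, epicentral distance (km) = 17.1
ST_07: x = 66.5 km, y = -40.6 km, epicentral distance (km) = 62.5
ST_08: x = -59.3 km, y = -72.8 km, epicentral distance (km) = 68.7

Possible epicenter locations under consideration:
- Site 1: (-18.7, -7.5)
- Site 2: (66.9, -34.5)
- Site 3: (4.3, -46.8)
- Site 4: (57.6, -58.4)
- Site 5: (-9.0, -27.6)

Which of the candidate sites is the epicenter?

For each candidate, compare |candidate − station| to the reported distance:
Site 1: residuals ST_06 13.4, ST_07 28.9, ST_08 8.2 → max 28.9 km
Site 2: residuals ST_06 59.2, ST_07 56.4, ST_08 63.2 → max 63.2 km
Site 3: residuals ST_06 0.0, ST_07 0.0, ST_08 0.0 → max 0.0 km
Site 4: residuals ST_06 53.4, ST_07 42.6, ST_08 49.1 → max 53.4 km
Site 5: residuals ST_06 8.1, ST_07 14.1, ST_08 1.1 → max 14.1 km
Only Site 3 has all residuals ≈ 0.

Site 3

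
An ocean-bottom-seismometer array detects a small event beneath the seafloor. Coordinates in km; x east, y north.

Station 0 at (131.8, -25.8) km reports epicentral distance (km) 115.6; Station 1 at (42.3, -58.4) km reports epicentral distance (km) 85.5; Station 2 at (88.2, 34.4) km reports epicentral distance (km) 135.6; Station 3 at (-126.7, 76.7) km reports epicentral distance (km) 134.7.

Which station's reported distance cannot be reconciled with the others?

Solve using three stations at a time. Using Station 1, Station 2, Station 3 (subtract circle equations pairwise → linear system) gives (x, y) ≈ (-35.1, -22.1).
Distances from that point to each station vs reported:
  Station 0: calculated 166.9 vs reported 115.6 → residual 51.3 km
  Station 1: calculated 85.5 vs reported 85.5 → residual 0.0 km
  Station 2: calculated 135.6 vs reported 135.6 → residual 0.0 km
  Station 3: calculated 134.7 vs reported 134.7 → residual 0.0 km
Station 1, Station 2, Station 3 are mutually consistent (residuals ≈ 0); Station 0 is off by 51.3 km.

Station 0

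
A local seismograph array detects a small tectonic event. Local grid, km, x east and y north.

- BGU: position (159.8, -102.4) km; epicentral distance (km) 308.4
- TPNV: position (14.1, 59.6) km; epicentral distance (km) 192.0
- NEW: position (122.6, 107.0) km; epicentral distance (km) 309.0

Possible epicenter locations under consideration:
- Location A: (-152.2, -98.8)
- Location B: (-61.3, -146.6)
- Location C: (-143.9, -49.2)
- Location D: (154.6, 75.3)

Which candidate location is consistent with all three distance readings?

Location C

For each candidate, compare |candidate − station| to the reported distance:
Location A: residuals BGU 3.6, TPNV 37.7, NEW 34.3 → max 37.7 km
Location B: residuals BGU 82.9, TPNV 27.6, NEW 4.3 → max 82.9 km
Location C: residuals BGU 0.1, TPNV 0.2, NEW 0.1 → max 0.2 km
Location D: residuals BGU 130.6, TPNV 50.6, NEW 264.0 → max 264.0 km
Only Location C has all residuals ≈ 0.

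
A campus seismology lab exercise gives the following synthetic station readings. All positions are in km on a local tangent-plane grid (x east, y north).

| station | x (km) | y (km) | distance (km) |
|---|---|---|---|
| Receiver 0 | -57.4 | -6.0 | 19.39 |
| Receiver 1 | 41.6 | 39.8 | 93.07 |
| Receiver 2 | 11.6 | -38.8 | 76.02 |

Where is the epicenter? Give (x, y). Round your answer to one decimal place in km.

Circle about each station: (x + 57.4)² + (y + 6.0)² = 19.39²; (x − 41.6)² + (y − 39.8)² = 93.07²; (x − 11.6)² + (y + 38.8)² = 76.02².
Subtracting the Receiver 0 equation from the Receiver 1 and Receiver 2 equations removes the quadratic terms:
198.0 x + 91.6 y = -8302.21
138.0 x − 65.6 y = -7093.83
Solving the 2×2 system: x ≈ -46.6, y ≈ 10.1 km.

-46.6 km east, 10.1 km north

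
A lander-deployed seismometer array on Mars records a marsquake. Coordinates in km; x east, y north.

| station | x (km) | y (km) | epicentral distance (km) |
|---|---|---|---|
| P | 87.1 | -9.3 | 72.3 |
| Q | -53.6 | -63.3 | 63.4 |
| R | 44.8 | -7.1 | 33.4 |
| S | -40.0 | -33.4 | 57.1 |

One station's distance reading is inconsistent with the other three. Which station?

Q

Solve using three stations at a time. Using P, R, S (subtract circle equations pairwise → linear system) gives (x, y) ≈ (16.5, -24.9).
Distances from that point to each station vs reported:
  P: calculated 72.3 vs reported 72.3 → residual 0.0 km
  Q: calculated 79.9 vs reported 63.4 → residual 16.5 km
  R: calculated 33.4 vs reported 33.4 → residual 0.0 km
  S: calculated 57.1 vs reported 57.1 → residual 0.0 km
P, R, S are mutually consistent (residuals ≈ 0); Q is off by 16.5 km.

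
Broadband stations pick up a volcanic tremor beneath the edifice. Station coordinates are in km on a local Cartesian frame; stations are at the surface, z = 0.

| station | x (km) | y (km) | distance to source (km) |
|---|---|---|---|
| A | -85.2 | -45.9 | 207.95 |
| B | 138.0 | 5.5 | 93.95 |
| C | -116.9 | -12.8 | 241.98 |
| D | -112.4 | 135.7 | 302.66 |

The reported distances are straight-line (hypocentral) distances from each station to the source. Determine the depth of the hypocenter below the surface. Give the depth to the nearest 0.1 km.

Each station gives a sphere (x−x_i)² + (y−y_i)² + z² = d_i² (stations at z=0).
Subtracting the A sphere from B and C: z² cancels, leaving linear equations in x and y:
446.4 x + 102.8 y = 44125.00
-63.4 x + 66.2 y = -10847.52
Solving: x ≈ 111.902, y ≈ -56.691 km (keep extra digits for the depth step; rounded: 111.9, -56.7).
Then from the A sphere: z² = 207.95² − (x + 85.2)² − (y + 45.9)² with x = 111.902, y = -56.691, so z ≈ 65.403 ≈ 65.4 km.

z ≈ 65.4 km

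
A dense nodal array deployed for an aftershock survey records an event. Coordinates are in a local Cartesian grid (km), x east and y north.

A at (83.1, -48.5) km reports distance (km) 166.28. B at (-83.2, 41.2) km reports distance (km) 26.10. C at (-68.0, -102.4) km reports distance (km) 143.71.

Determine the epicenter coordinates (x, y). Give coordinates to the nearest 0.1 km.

Circle about each station: (x − 83.1)² + (y + 48.5)² = 166.28²; (x + 83.2)² + (y − 41.2)² = 26.10²; (x + 68.0)² + (y + 102.4)² = 143.71².
Subtracting the A equation from the B and C equations removes the quadratic terms:
-332.6 x + 179.4 y = 26329.65
-302.2 x − 107.8 y = 12848.37
Solving the 2×2 system: x ≈ -57.1, y ≈ 40.9 km.

x ≈ -57.1 km, y ≈ 40.9 km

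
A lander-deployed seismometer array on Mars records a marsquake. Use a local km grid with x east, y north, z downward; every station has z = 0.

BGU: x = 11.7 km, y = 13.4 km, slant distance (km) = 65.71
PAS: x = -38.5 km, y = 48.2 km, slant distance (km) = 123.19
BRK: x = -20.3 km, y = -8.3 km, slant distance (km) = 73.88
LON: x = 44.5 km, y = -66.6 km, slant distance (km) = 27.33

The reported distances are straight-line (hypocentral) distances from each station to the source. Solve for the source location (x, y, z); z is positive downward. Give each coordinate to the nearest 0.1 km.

x ≈ 44.0 km, y ≈ -42.4 km, depth ≈ 12.7 km

Each station gives a sphere (x−x_i)² + (y−y_i)² + z² = d_i² (stations at z=0).
Subtracting the BGU sphere from PAS and BRK: z² cancels, leaving linear equations in x and y:
-100.4 x + 69.6 y = -7368.93
-64.0 x − 43.4 y = -975.92
Solving: x ≈ 44.002, y ≈ -42.401 km (keep extra digits for the depth step; rounded: 44.0, -42.4).
Then from the BGU sphere: z² = 65.71² − (x − 11.7)² − (y − 13.4)² with x = 44.002, y = -42.401, so z ≈ 12.674 ≈ 12.7 km.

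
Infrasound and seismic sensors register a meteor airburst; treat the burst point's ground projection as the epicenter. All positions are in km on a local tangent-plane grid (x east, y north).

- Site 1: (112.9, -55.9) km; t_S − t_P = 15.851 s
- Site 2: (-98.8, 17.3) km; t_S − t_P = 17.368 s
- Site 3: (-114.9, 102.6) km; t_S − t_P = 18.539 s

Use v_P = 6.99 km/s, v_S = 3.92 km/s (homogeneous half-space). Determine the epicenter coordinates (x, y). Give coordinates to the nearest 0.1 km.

47.2 km east, 69.4 km north

Distance from S−P lag: d = Δt · v_P v_S / (v_P − v_S) = Δt · (6.99·3.92)/(6.99−3.92) ≈ 8.9253·Δt.
So d_Site 1 = 141.48, d_Site 2 = 155.02, d_Site 3 = 165.47 km.
Circle about each station: (x − 112.9)² + (y + 55.9)² = 141.48²; (x + 98.8)² + (y − 17.3)² = 155.02²; (x + 114.9)² + (y − 102.6)² = 165.47².
Subtracting pairs of circle equations eliminates x²+y² and gives linear equations (the radical axes):
-423.4 x + 146.4 y = -9825.10
-455.6 x + 317.0 y = 493.82
Solving the 2×2 system: x ≈ 47.2, y ≈ 69.4 km.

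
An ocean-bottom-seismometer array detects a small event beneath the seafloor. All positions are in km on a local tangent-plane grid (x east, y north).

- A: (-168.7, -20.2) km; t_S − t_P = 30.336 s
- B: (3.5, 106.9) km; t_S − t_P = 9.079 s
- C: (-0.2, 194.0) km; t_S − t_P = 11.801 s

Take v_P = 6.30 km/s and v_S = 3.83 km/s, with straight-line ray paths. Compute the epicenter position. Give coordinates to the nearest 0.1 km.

Distance from S−P lag: d = Δt · v_P v_S / (v_P − v_S) = Δt · (6.30·3.83)/(6.30−3.83) ≈ 9.7688·Δt.
So d_A = 296.35, d_B = 88.69, d_C = 115.28 km.
Circle about each station: (x + 168.7)² + (y + 20.2)² = 296.35²; (x − 3.5)² + (y − 106.9)² = 88.69²; (x + 0.2)² + (y − 194.0)² = 115.28².
Subtracting the A equation from the B and C equations removes the quadratic terms:
344.4 x + 254.2 y = 62529.54
337.0 x + 428.4 y = 83302.15
Solving the 2×2 system: x ≈ 90.7, y ≈ 123.1 km.

90.7 km east, 123.1 km north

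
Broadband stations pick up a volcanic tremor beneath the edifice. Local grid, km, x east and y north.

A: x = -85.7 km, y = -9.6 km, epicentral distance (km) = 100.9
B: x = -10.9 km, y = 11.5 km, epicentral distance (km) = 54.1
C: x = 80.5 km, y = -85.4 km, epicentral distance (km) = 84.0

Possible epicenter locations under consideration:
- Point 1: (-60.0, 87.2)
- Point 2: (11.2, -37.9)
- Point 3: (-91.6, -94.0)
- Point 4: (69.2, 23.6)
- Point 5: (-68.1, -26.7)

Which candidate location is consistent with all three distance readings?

For each candidate, compare |candidate − station| to the reported distance:
Point 1: residuals A 0.7, B 36.1, C 138.6 → max 138.6 km
Point 2: residuals A 0.0, B 0.0, C 0.0 → max 0.0 km
Point 3: residuals A 16.3, B 78.7, C 88.3 → max 88.3 km
Point 4: residuals A 57.5, B 26.9, C 25.6 → max 57.5 km
Point 5: residuals A 76.4, B 14.7, C 75.8 → max 76.4 km
Only Point 2 has all residuals ≈ 0.

Point 2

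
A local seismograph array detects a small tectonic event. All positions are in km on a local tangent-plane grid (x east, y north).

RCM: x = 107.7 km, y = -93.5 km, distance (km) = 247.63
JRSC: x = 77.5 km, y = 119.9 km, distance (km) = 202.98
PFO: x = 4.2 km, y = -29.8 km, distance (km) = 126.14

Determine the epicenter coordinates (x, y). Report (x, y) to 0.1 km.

Circle about each station: (x − 107.7)² + (y + 93.5)² = 247.63²; (x − 77.5)² + (y − 119.9)² = 202.98²; (x − 4.2)² + (y + 29.8)² = 126.14².
Subtracting the RCM equation from the JRSC and PFO equations removes the quadratic terms:
-60.4 x + 426.8 y = 20160.46
-207.0 x + 127.4 y = 25973.46
Solving the 2×2 system: x ≈ -105.6, y ≈ 32.3 km.

(-105.6, 32.3)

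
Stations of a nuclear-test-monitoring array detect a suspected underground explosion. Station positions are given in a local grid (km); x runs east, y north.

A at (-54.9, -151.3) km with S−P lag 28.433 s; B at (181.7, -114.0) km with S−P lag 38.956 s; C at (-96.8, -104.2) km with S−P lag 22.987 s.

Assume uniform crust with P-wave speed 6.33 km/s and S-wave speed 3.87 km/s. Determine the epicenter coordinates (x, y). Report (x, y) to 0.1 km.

Distance from S−P lag: d = Δt · v_P v_S / (v_P − v_S) = Δt · (6.33·3.87)/(6.33−3.87) ≈ 9.9582·Δt.
So d_A = 283.14, d_B = 387.93, d_C = 228.91 km.
Circle about each station: (x + 54.9)² + (y + 151.3)² = 283.14²; (x − 181.7)² + (y + 114.0)² = 387.93²; (x + 96.8)² + (y + 104.2)² = 228.91².
Subtracting the A equation from the B and C equations removes the quadratic terms:
473.2 x + 74.6 y = -50216.24
-83.8 x + 94.2 y = 22090.65
Solving the 2×2 system: x ≈ -125.5, y ≈ 122.9 km.
Check against A (with the unrounded x, y): √((x + 54.9)²+(y + 151.3)²) = 283.11 ≈ 283.14 km. ✓

x ≈ -125.5 km, y ≈ 122.9 km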